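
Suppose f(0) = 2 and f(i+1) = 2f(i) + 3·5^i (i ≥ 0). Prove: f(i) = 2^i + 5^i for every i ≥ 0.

Base case: f(0) = 2, and 2^0 + 5^0 = 1 + 1 = 2.
Assume f(j) = 2^j + 5^j for some j ≥ 0.
Then f(j+1) = 2f(j) + 3·5^j = 2·(2^j + 5^j) + 3·5^j = 2^{j+1} + 2·5^j + 3·5^j = 2^{j+1} + 5·5^j = 2^{j+1} + 5^{j+1}.
By induction, f(i) = 2^i + 5^i for all i ≥ 0.

f(i) = 2^i + 5^i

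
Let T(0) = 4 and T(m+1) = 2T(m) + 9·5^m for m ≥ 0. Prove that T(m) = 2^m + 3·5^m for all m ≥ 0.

Base case: T(0) = 4, and 2^0 + 3·5^0 = 1 + 3 = 4.
Assume T(j) = 2^j + 3·5^j for some j ≥ 0.
Then T(j+1) = 2T(j) + 9·5^j = 2·(2^j + 3·5^j) + 9·5^j = 2^{j+1} + 6·5^j + 9·5^j = 2^{j+1} + 15·5^j = 2^{j+1} + 3·5^{j+1}.
By induction, T(m) = 2^m + 3·5^m for all m ≥ 0.

T(m) = 2^m + 3·5^m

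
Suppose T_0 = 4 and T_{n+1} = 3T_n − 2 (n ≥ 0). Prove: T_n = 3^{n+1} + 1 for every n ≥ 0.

Base case: T_0 = 4, and 3^{0+1} + 1 = 3 + 1 = 4.
Assume T_k = 3^{k+1} + 1 for some k ≥ 0.
Then T_{k+1} = 3T_k − 2 = 3·(3^{k+1} + 1) − 2 = 3^{k+2} + 3 − 2 = 3^{k+2} + 1.
This completes the inductive step, so T_n = 3^{n+1} + 1 for all n ≥ 0.

T_n = 3^{n+1} + 1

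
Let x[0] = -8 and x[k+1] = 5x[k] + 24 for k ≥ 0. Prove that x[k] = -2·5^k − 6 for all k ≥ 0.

Base case: x[0] = -8, and -2·5^0 − 6 = -2 − 6 = -8.
Assume x[m] = -2·5^m − 6 for some m ≥ 0.
Then x[m+1] = 5x[m] + 24 = 5·(-2·5^m − 6) + 24 = -10·5^m − 30 + 24 = -2·5^{m+1} − 6.
Hence x[k] = -2·5^k − 6 for every k ≥ 0, by induction.

x[k] = -2·5^k − 6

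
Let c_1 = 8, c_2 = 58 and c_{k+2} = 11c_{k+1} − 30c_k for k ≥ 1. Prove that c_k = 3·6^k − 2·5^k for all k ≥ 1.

Base cases: c_1 = 8 and 3·6^1 − 2·5^1 = 8; c_2 = 58 and 3·6^2 − 2·5^2 = 58.
Assume c_j = 3·6^j − 2·5^j for all 1 ≤ j ≤ m, where m ≥ 2.
Then c_{m+1} = 11c_m − 30c_{m−1} = 11·(3·6^m − 2·5^m) − 30·(3·6^{m−1} − 2·5^{m−1}) = 3·(11·6 − 30)6^{m−1} − 2·(11·5 − 30)5^{m−1} = 108·6^{m−1} − 50·5^{m−1} = 3·6^{m+1} − 2·5^{m+1}.
Hence c_k = 3·6^k − 2·5^k for every k ≥ 1, by strong induction.

c_k = 3·6^k − 2·5^k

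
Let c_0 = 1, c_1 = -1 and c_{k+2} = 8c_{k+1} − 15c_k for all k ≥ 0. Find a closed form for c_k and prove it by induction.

Claim: c_k = 3·3^k − 2·5^k.

Base cases: c_0 = 1 and 3·3^0 − 2·5^0 = 1; c_1 = -1 and 3·3^1 − 2·5^1 = -1.
Assume c_i = 3·3^i − 2·5^i for all 0 ≤ i ≤ j, where j ≥ 1.
Then c_{j+1} = 8c_j − 15c_{j−1} = 8·(3·3^j − 2·5^j) − 15·(3·3^{j−1} − 2·5^{j−1}) = 3·(8·3 − 15)3^{j−1} − 2·(8·5 − 15)5^{j−1} = 27·3^{j−1} − 50·5^{j−1} = 3·3^{j+1} − 2·5^{j+1}.
Hence c_k = 3·3^k − 2·5^k for every k ≥ 0, by strong induction.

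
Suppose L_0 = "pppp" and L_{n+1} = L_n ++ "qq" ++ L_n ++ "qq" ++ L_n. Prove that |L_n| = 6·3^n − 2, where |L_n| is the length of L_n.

Base case: |L_0| = 4, and 6·3^0 − 2 = 4.
Assume |L_r| = 6·3^r − 2.
Then |L_{r+1}| = 3|L_r| + 4 = 3(6·3^r − 2) + 4 = 6·3^{r+1} − 6 + 4 = 6·3^{r+1} − 2.
So the formula holds for r+1, and by induction |L_n| = 6·3^n − 2 for all n ≥ 0.

|L_n| = 6·3^n − 2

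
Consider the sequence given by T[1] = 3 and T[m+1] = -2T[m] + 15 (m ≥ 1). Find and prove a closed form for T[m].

Claim: T[m] = (-2)^m + 5.

Base case: T[1] = 3, and (-2)^1 + 5 = -2 + 5 = 3.
Assume T[r] = (-2)^r + 5 for some r ≥ 1.
Then T[r+1] = -2T[r] + 15 = -2·((-2)^r + 5) + 15 = -2·(-2)^r − 10 + 15 = (-2)^{r+1} + 5.
So the formula holds for r+1, and by induction T[m] = (-2)^m + 5 for all m ≥ 1.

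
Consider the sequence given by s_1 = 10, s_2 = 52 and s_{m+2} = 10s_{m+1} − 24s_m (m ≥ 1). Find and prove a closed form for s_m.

Claim: s_m = 6^m + 4^m.

Base cases: s_1 = 10 and 6^1 + 4^1 = 10; s_2 = 52 and 6^2 + 4^2 = 52.
Assume s_j = 6^j + 4^j for all 1 ≤ j ≤ k, where k ≥ 2.
Then s_{k+1} = 10s_k − 24s_{k−1} = 10·(6^k + 4^k) − 24·(6^{k−1} + 4^{k−1}) = (10·6 − 24)6^{k−1} + (10·4 − 24)4^{k−1} = 36·6^{k−1} + 16·4^{k−1} = 6^{k+1} + 4^{k+1}.
So the formula holds for k+1, and by strong induction s_m = 6^m + 4^m for all m ≥ 1.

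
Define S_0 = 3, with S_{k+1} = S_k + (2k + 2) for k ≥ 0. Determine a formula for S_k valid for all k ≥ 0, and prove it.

Claim: S_k = k^2 + k + 3.

Base case: S_0 = 3, and 0^2 + 0 + 3 = 3.
Assume S_m = m^2 + m + 3.
Then S_{m+1} = S_m + (2m + 2) = (m^2 + m + 3) + (2m + 2) = m^2 + 3m + 5,
and (m+1)^2 + (m+1) + 3 = m^2 + 3m + 5.
Hence S_k = k^2 + k + 3 for every k ≥ 0, by induction.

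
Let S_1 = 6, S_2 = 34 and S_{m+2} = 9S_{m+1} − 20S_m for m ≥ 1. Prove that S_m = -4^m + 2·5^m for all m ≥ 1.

Base cases: S_1 = 6 and -4^1 + 2·5^1 = 6; S_2 = 34 and -4^2 + 2·5^2 = 34.
Assume S_j = -4^j + 2·5^j for all 1 ≤ j ≤ k, where k ≥ 2.
Then S_{k+1} = 9S_k − 20S_{k−1} = 9·(-4^k + 2·5^k) − 20·(-4^{k−1} + 2·5^{k−1}) = -(9·4 − 20)4^{k−1} + 2·(9·5 − 20)5^{k−1} = -16·4^{k−1} + 50·5^{k−1} = -4^{k+1} + 2·5^{k+1}.
So the formula holds for k+1, and by strong induction S_m = -4^m + 2·5^m for all m ≥ 1.

S_m = -4^m + 2·5^m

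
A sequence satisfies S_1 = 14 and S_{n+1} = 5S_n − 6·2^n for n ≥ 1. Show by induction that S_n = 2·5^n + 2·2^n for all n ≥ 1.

Base case: S_1 = 14, and 2·5^1 + 2·2^1 = 10 + 4 = 14.
Assume S_j = 2·5^j + 2·2^j for some j ≥ 1.
Then S_{j+1} = 5S_j − 6·2^j = 5·(2·5^j + 2·2^j) − 6·2^j = 2·5^{j+1} + 10·2^j − 6·2^j = 2·5^{j+1} + 4·2^j = 2·5^{j+1} + 2·2^{j+1}.
This completes the inductive step, so S_n = 2·5^n + 2·2^n for all n ≥ 1.

S_n = 2·5^n + 2·2^n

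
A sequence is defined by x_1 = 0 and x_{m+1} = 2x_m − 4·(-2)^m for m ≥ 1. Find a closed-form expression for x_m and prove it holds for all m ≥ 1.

Claim: x_m = 2^m + (-2)^m.

Base case: x_1 = 0, and 2^1 + (-2)^1 = 2 − 2 = 0.
Assume x_r = 2^r + (-2)^r for some r ≥ 1.
Then x_{r+1} = 2x_r − 4·(-2)^r = 2·(2^r + (-2)^r) − 4·(-2)^r = 2^{r+1} + 2·(-2)^r − 4·(-2)^r = 2^{r+1} − 2·(-2)^r = 2^{r+1} + (-2)^{r+1}.
By induction, x_m = 2^m + (-2)^m for all m ≥ 1.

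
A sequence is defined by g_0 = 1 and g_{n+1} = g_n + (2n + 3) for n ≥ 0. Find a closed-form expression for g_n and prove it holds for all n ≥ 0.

Claim: g_n = n^2 + 2n + 1.

Base case: g_0 = 1, and 0^2 + 2·0 + 1 = 1.
Assume g_r = r^2 + 2r + 1.
Then g_{r+1} = g_r + (2r + 3) = (r^2 + 2r + 1) + (2r + 3) = r^2 + 4r + 4,
and (r+1)^2 + 2·(r+1) + 1 = r^2 + 4r + 4.
By induction, g_n = n^2 + 2n + 1 for all n ≥ 0.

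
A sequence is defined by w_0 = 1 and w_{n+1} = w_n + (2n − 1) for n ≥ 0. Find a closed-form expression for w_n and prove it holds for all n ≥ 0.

Claim: w_n = n^2 − 2n + 1.

Base case: w_0 = 1, and 0^2 − 2·0 + 1 = 1.
Assume w_j = j^2 − 2j + 1.
Then w_{j+1} = w_j + (2j − 1) = (j^2 − 2j + 1) + (2j − 1) = j^2,
and (j+1)^2 − 2·(j+1) + 1 = j^2.
Hence w_n = n^2 − 2n + 1 for every n ≥ 0, by induction.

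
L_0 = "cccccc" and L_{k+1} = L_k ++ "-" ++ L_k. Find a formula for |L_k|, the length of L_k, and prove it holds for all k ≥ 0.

Claim: |L_k| = 7·2^k − 1.

Base case: |L_0| = 6, and 7·2^0 − 1 = 6.
Assume |L_m| = 7·2^m − 1.
Then |L_{m+1}| = |L_m| + 1 + |L_m| = 2|L_m| + 1 = 2(7·2^m − 1) + 1 = 7·2^{m+1} − 2 + 1 = 7·2^{m+1} − 1.
By induction, |L_k| = 7·2^k − 1 for all k ≥ 0.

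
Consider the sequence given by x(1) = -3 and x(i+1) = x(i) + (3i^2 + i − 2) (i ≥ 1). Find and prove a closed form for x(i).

Claim: x(i) = i^3 − i^2 − 2i − 1.

Base case: x(1) = -3, and 1^3 − 1^2 − 2·1 − 1 = -3.
Assume x(r) = r^3 − r^2 − 2r − 1.
Then x(r+1) = x(r) + (3r^2 + r − 2) = (r^3 − r^2 − 2r − 1) + (3r^2 + r − 2) = r^3 + 2r^2 − r − 3,
and (r+1)^3 − (r+1)^2 − 2·(r+1) − 1 = r^3 + 2r^2 − r − 3.
This completes the inductive step, so x(i) = i^3 − i^2 − 2i − 1 for all i ≥ 1.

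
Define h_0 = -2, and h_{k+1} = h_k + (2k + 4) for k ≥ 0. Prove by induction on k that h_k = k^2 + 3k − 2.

Base case: h_0 = -2, and 0^2 + 3·0 − 2 = -2.
Assume h_m = m^2 + 3m − 2.
Then h_{m+1} = h_m + (2m + 4) = (m^2 + 3m − 2) + (2m + 4) = m^2 + 5m + 2,
and (m+1)^2 + 3·(m+1) − 2 = m^2 + 5m + 2.
By induction, h_k = k^2 + 3k − 2 for all k ≥ 0.

h_k = k^2 + 3k − 2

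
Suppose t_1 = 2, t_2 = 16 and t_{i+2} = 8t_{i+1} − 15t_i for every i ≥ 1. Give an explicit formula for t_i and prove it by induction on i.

Claim: t_i = 5^i − 3^i.

Base cases: t_1 = 2 and 5^1 − 3^1 = 2; t_2 = 16 and 5^2 − 3^2 = 16.
Assume t_j = 5^j − 3^j for all 1 ≤ j ≤ r, where r ≥ 2.
Then t_{r+1} = 8t_r − 15t_{r−1} = 8·(5^r − 3^r) − 15·(5^{r−1} − 3^{r−1}) = (8·5 − 15)5^{r−1} − (8·3 − 15)3^{r−1} = 25·5^{r−1} − 9·3^{r−1} = 5^{r+1} − 3^{r+1}.
So the formula holds for r+1, and by strong induction t_i = 5^i − 3^i for all i ≥ 1.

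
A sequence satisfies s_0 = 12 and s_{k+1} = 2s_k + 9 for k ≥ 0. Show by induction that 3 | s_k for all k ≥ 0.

Base case: s_0 = 12 = 3·4, so 3 | s_0.
Assume 3 | s_r, so s_r = 3t for some integer t.
Then s_{r+1} = 2s_r + 9 = 2·(3t) + 9 = 3(2t + 3), so 3 | s_{r+1}.
Hence 3 | s_k for every k ≥ 0, by induction.

3 | s_k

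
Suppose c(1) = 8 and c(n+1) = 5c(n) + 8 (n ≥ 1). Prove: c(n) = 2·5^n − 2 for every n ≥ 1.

Base case: c(1) = 8, and 2·5^1 − 2 = 10 − 2 = 8.
Assume c(m) = 2·5^m − 2 for some m ≥ 1.
Then c(m+1) = 5c(m) + 8 = 5·(2·5^m − 2) + 8 = 10·5^m − 10 + 8 = 2·5^{m+1} − 2.
Hence c(n) = 2·5^n − 2 for every n ≥ 1, by induction.

c(n) = 2·5^n − 2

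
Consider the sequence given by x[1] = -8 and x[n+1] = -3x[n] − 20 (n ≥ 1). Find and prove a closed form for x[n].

Claim: x[n] = (-3)^n − 5.

Base case: x[1] = -8, and (-3)^1 − 5 = -3 − 5 = -8.
Assume x[k] = (-3)^k − 5 for some k ≥ 1.
Then x[k+1] = -3x[k] − 20 = -3·((-3)^k − 5) − 20 = -3·(-3)^k + 15 − 20 = (-3)^{k+1} − 5.
This completes the inductive step, so x[n] = (-3)^n − 5 for all n ≥ 1.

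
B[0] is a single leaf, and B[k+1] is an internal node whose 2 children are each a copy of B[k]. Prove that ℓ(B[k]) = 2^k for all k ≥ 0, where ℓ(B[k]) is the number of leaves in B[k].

Base case: ℓ(B[0]) = 1, and 2^0 = 1.
Assume ℓ(B[m]) = 2^m.
Then ℓ(B[m+1]) = 2·ℓ(B[m]) = 2·2^m = 2^{m+1}.
By induction, ℓ(B[k]) = 2^k for all k ≥ 0.

ℓ(B[k]) = 2^k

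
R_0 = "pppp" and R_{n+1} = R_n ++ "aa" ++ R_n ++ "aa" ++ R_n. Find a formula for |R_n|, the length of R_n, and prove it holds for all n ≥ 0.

Claim: |R_n| = 6·3^n − 2.

Base case: |R_0| = 4, and 6·3^0 − 2 = 4.
Assume |R_m| = 6·3^m − 2.
Then |R_{m+1}| = 3|R_m| + 4 = 3(6·3^m − 2) + 4 = 6·3^{m+1} − 6 + 4 = 6·3^{m+1} − 2.
By induction, |R_n| = 6·3^n − 2 for all n ≥ 0.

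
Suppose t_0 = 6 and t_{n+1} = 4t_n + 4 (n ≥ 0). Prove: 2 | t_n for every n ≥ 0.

Base case: t_0 = 6 = 2·3, so 2 | t_0.
Assume 2 | t_j, so t_j = 2s for some integer s.
Then t_{j+1} = 4t_j + 4 = 4·(2s) + 4 = 2(4s + 2), so 2 | t_{j+1}.
Hence 2 | t_n for every n ≥ 0, by induction.

2 | t_n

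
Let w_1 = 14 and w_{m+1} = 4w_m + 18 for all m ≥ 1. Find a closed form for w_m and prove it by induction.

Claim: w_m = 5·4^m − 6.

Base case: w_1 = 14, and 5·4^1 − 6 = 20 − 6 = 14.
Assume w_j = 5·4^j − 6 for some j ≥ 1.
Then w_{j+1} = 4w_j + 18 = 4·(5·4^j − 6) + 18 = 20·4^j − 24 + 18 = 5·4^{j+1} − 6.
Hence w_m = 5·4^m − 6 for every m ≥ 1, by induction.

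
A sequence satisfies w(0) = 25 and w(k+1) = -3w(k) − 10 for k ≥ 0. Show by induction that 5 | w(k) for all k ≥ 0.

Base case: w(0) = 25 = 5·5, so 5 | w(0).
Assume 5 | w(j), so w(j) = 5t for some integer t.
Then w(j+1) = -3w(j) − 10 = -3·(5t) − 10 = 5(-3t − 2), so 5 | w(j+1).
So the property holds for j+1, and by induction 5 | w(k) for all k ≥ 0.

5 | w(k)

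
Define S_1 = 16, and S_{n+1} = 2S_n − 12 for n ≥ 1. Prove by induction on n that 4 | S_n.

Base case: S_1 = 16 = 4·4, so 4 | S_1.
Assume 4 | S_r, so S_r = 4t for some integer t.
Then S_{r+1} = 2S_r − 12 = 2·(4t) − 12 = 4(2t − 3), so 4 | S_{r+1}.
So the property holds for r+1, and by induction 4 | S_n for all n ≥ 1.

4 | S_n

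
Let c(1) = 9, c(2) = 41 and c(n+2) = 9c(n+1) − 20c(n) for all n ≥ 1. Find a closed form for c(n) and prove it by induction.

Claim: c(n) = 4^n + 5^n.

Base cases: c(1) = 9 and 4^1 + 5^1 = 9; c(2) = 41 and 4^2 + 5^2 = 41.
Assume c(j) = 4^j + 5^j for all 1 ≤ j ≤ m, where m ≥ 2.
Then c(m+1) = 9c(m) − 20c(m−1) = 9·(4^m + 5^m) − 20·(4^{m−1} + 5^{m−1}) = (9·4 − 20)4^{m−1} + (9·5 − 20)5^{m−1} = 16·4^{m−1} + 25·5^{m−1} = 4^{m+1} + 5^{m+1}.
By strong induction, c(n) = 4^n + 5^n for all n ≥ 1.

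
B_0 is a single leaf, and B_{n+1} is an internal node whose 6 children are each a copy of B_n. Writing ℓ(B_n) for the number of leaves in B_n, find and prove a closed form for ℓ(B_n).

Claim: ℓ(B_n) = 6^n.

Base case: ℓ(B_0) = 1, and 6^0 = 1.
Assume ℓ(B_r) = 6^r.
Then ℓ(B_{r+1}) = 6·ℓ(B_r) = 6·6^r = 6^{r+1}.
By induction, ℓ(B_n) = 6^n for all n ≥ 0.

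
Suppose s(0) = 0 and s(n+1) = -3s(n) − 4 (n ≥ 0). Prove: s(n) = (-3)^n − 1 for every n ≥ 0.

Base case: s(0) = 0, and (-3)^0 − 1 = 1 − 1 = 0.
Assume s(r) = (-3)^r − 1 for some r ≥ 0.
Then s(r+1) = -3s(r) − 4 = -3·((-3)^r − 1) − 4 = -3·(-3)^r + 3 − 4 = (-3)^{r+1} − 1.
Hence s(n) = (-3)^n − 1 for every n ≥ 0, by induction.

s(n) = (-3)^n − 1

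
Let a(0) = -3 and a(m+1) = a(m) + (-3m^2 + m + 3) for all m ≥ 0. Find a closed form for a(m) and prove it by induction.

Claim: a(m) = -m^3 + 2m^2 + 2m − 3.

Base case: a(0) = -3, and -0^3 + 2·0^2 + 2·0 − 3 = -3.
Assume a(j) = -j^3 + 2j^2 + 2j − 3.
Then a(j+1) = a(j) + (-3j^2 + j + 3) = (-j^3 + 2j^2 + 2j − 3) + (-3j^2 + j + 3) = -j^3 − j^2 + 3j,
and -(j+1)^3 + 2·(j+1)^2 + 2·(j+1) − 3 = -j^3 − j^2 + 3j.
Hence a(m) = -m^3 + 2m^2 + 2m − 3 for every m ≥ 0, by induction.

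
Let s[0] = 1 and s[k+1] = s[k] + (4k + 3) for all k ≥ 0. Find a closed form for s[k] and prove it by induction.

Claim: s[k] = 2k^2 + k + 1.

Base case: s[0] = 1, and 2·0^2 + 0 + 1 = 1.
Assume s[m] = 2m^2 + m + 1.
Then s[m+1] = s[m] + (4m + 3) = (2m^2 + m + 1) + (4m + 3) = 2m^2 + 5m + 4,
and 2·(m+1)^2 + (m+1) + 1 = 2m^2 + 5m + 4.
By induction, s[k] = 2k^2 + k + 1 for all k ≥ 0.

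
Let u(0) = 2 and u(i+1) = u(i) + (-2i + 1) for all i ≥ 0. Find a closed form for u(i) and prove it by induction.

Claim: u(i) = -i^2 + 2i + 2.

Base case: u(0) = 2, and -0^2 + 2·0 + 2 = 2.
Assume u(m) = -m^2 + 2m + 2.
Then u(m+1) = u(m) + (-2m + 1) = (-m^2 + 2m + 2) + (-2m + 1) = -m^2 + 3,
and -(m+1)^2 + 2·(m+1) + 2 = -m^2 + 3.
This completes the inductive step, so u(i) = -i^2 + 2i + 2 for all i ≥ 0.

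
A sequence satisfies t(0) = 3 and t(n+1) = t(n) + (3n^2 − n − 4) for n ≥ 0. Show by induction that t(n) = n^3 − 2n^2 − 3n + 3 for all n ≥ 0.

Base case: t(0) = 3, and 0^3 − 2·0^2 − 3·0 + 3 = 3.
Assume t(k) = k^3 − 2k^2 − 3k + 3.
Then t(k+1) = t(k) + (3k^2 − k − 4) = (k^3 − 2k^2 − 3k + 3) + (3k^2 − k − 4) = k^3 + k^2 − 4k − 1,
and (k+1)^3 − 2·(k+1)^2 − 3·(k+1) + 3 = k^3 + k^2 − 4k − 1.
Hence t(n) = n^3 − 2n^2 − 3n + 3 for every n ≥ 0, by induction.

t(n) = n^3 − 2n^2 − 3n + 3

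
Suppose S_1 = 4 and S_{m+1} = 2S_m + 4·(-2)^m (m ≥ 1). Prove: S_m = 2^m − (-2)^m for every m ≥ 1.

Base case: S_1 = 4, and 2^1 − (-2)^1 = 2 + 2 = 4.
Assume S_k = 2^k − (-2)^k for some k ≥ 1.
Then S_{k+1} = 2S_k + 4·(-2)^k = 2·(2^k − (-2)^k) + 4·(-2)^k = 2^{k+1} − 2·(-2)^k + 4·(-2)^k = 2^{k+1} + 2·(-2)^k = 2^{k+1} − (-2)^{k+1}.
This completes the inductive step, so S_m = 2^m − (-2)^m for all m ≥ 1.

S_m = 2^m − (-2)^m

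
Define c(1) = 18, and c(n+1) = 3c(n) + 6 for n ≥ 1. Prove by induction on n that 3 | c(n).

Base case: c(1) = 18 = 3·6, so 3 | c(1).
Assume 3 | c(j), so c(j) = 3t for some integer t.
Then c(j+1) = 3c(j) + 6 = 3·(3t) + 6 = 3(3t + 2), so 3 | c(j+1).
So the property holds for j+1, and by induction 3 | c(n) for all n ≥ 1.

3 | c(n)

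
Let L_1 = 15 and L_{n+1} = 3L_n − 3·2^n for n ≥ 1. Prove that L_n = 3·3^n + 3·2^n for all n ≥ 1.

Base case: L_1 = 15, and 3·3^1 + 3·2^1 = 9 + 6 = 15.
Assume L_r = 3·3^r + 3·2^r for some r ≥ 1.
Then L_{r+1} = 3L_r − 3·2^r = 3·(3·3^r + 3·2^r) − 3·2^r = 3·3^{r+1} + 9·2^r − 3·2^r = 3·3^{r+1} + 6·2^r = 3·3^{r+1} + 3·2^{r+1}.
This completes the inductive step, so L_n = 3·3^n + 3·2^n for all n ≥ 1.

L_n = 3·3^n + 3·2^n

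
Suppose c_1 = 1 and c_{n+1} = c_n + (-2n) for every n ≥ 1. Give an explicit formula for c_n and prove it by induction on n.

Claim: c_n = -n^2 + n + 1.

Base case: c_1 = 1, and -1^2 + 1 + 1 = 1.
Assume c_k = -k^2 + k + 1.
Then c_{k+1} = c_k + (-2k) = (-k^2 + k + 1) + (-2k) = -k^2 − k + 1,
and -(k+1)^2 + (k+1) + 1 = -k^2 − k + 1.
Hence c_n = -n^2 + n + 1 for every n ≥ 1, by induction.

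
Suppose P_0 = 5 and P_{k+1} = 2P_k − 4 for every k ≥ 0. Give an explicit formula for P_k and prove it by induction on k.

Claim: P_k = 2^k + 4.

Base case: P_0 = 5, and 2^0 + 4 = 1 + 4 = 5.
Assume P_j = 2^j + 4 for some j ≥ 0.
Then P_{j+1} = 2P_j − 4 = 2·(2^j + 4) − 4 = 2^{j+1} + 8 − 4 = 2^{j+1} + 4.
By induction, P_k = 2^k + 4 for all k ≥ 0.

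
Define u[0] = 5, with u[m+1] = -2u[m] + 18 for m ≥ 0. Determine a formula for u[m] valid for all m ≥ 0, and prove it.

Claim: u[m] = -(-2)^m + 6.

Base case: u[0] = 5, and -(-2)^0 + 6 = -1 + 6 = 5.
Assume u[r] = -(-2)^r + 6 for some r ≥ 0.
Then u[r+1] = -2u[r] + 18 = -2·(-(-2)^r + 6) + 18 = 2·(-2)^r − 12 + 18 = -(-2)^{r+1} + 6.
This completes the inductive step, so u[m] = -(-2)^m + 6 for all m ≥ 0.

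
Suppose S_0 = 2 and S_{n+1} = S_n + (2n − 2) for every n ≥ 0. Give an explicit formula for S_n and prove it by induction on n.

Claim: S_n = n^2 − 3n + 2.

Base case: S_0 = 2, and 0^2 − 3·0 + 2 = 2.
Assume S_j = j^2 − 3j + 2.
Then S_{j+1} = S_j + (2j − 2) = (j^2 − 3j + 2) + (2j − 2) = j^2 − j,
and (j+1)^2 − 3·(j+1) + 2 = j^2 − j.
This completes the inductive step, so S_n = n^2 − 3n + 2 for all n ≥ 0.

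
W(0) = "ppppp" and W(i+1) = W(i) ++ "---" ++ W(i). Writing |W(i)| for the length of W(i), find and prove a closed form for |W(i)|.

Claim: |W(i)| = 2^{i+3} − 3.

Base case: |W(0)| = 5, and 2^{0+3} − 3 = 5.
Assume |W(k)| = 2^{k+3} − 3.
Then |W(k+1)| = |W(k)| + 3 + |W(k)| = 2|W(k)| + 3 = 2(2^{k+3} − 3) + 3 = 2^{k+1+3} − 6 + 3 = 2^{k+1+3} − 3.
So the formula holds for k+1, and by induction |W(i)| = 2^{i+3} − 3 for all i ≥ 0.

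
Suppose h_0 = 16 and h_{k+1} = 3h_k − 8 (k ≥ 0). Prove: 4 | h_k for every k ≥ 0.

Base case: h_0 = 16 = 4·4, so 4 | h_0.
Assume 4 | h_m, so h_m = 4t for some integer t.
Then h_{m+1} = 3h_m − 8 = 3·(4t) − 8 = 4(3t − 2), so 4 | h_{m+1}.
This completes the inductive step, so 4 | h_k for all k ≥ 0.

4 | h_k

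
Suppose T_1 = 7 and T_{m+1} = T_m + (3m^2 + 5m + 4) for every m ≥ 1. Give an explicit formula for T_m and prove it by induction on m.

Claim: T_m = m^3 + m^2 + 2m + 3.

Base case: T_1 = 7, and 1^3 + 1^2 + 2·1 + 3 = 7.
Assume T_k = k^3 + k^2 + 2k + 3.
Then T_{k+1} = T_k + (3k^2 + 5k + 4) = (k^3 + k^2 + 2k + 3) + (3k^2 + 5k + 4) = k^3 + 4k^2 + 7k + 7,
and (k+1)^3 + (k+1)^2 + 2·(k+1) + 3 = k^3 + 4k^2 + 7k + 7.
By induction, T_m = m^3 + m^2 + 2m + 3 for all m ≥ 1.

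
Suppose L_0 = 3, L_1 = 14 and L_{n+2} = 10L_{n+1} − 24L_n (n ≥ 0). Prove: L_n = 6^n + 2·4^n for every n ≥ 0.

Base cases: L_0 = 3 and 6^0 + 2·4^0 = 3; L_1 = 14 and 6^1 + 2·4^1 = 14.
Assume L_j = 6^j + 2·4^j for all 0 ≤ j ≤ k, where k ≥ 1.
Then L_{k+1} = 10L_k − 24L_{k−1} = 10·(6^k + 2·4^k) − 24·(6^{k−1} + 2·4^{k−1}) = (10·6 − 24)6^{k−1} + 2·(10·4 − 24)4^{k−1} = 36·6^{k−1} + 32·4^{k−1} = 6^{k+1} + 2·4^{k+1}.
This completes the inductive step, so L_n = 6^n + 2·4^n for all n ≥ 0.

L_n = 6^n + 2·4^n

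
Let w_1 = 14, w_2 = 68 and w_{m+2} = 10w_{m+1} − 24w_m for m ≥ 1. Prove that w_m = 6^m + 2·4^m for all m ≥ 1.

Base cases: w_1 = 14 and 6^1 + 2·4^1 = 14; w_2 = 68 and 6^2 + 2·4^2 = 68.
Assume w_i = 6^i + 2·4^i for all 1 ≤ i ≤ j, where j ≥ 2.
Then w_{j+1} = 10w_j − 24w_{j−1} = 10·(6^j + 2·4^j) − 24·(6^{j−1} + 2·4^{j−1}) = (10·6 − 24)6^{j−1} + 2·(10·4 − 24)4^{j−1} = 36·6^{j−1} + 32·4^{j−1} = 6^{j+1} + 2·4^{j+1}.
So the formula holds for j+1, and by strong induction w_m = 6^m + 2·4^m for all m ≥ 1.

w_m = 6^m + 2·4^m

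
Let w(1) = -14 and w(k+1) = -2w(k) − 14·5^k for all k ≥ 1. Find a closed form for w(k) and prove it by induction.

Claim: w(k) = 2·(-2)^k − 2·5^k.

Base case: w(1) = -14, and 2·(-2)^1 − 2·5^1 = -4 − 10 = -14.
Assume w(r) = 2·(-2)^r − 2·5^r for some r ≥ 1.
Then w(r+1) = -2w(r) − 14·5^r = -2·(2·(-2)^r − 2·5^r) − 14·5^r = 2·(-2)^{r+1} + 4·5^r − 14·5^r = 2·(-2)^{r+1} − 10·5^r = 2·(-2)^{r+1} − 2·5^{r+1}.
So the formula holds for r+1, and by induction w(k) = 2·(-2)^k − 2·5^k for all k ≥ 1.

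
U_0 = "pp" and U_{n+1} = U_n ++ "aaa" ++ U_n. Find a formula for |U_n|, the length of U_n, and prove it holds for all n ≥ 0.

Claim: |U_n| = 5·2^n − 3.

Base case: |U_0| = 2, and 5·2^0 − 3 = 2.
Assume |U_r| = 5·2^r − 3.
Then |U_{r+1}| = |U_r| + 3 + |U_r| = 2|U_r| + 3 = 2(5·2^r − 3) + 3 = 5·2^{r+1} − 6 + 3 = 5·2^{r+1} − 3.
By induction, |U_n| = 5·2^n − 3 for all n ≥ 0.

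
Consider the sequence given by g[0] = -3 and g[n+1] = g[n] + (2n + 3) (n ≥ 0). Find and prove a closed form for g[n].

Claim: g[n] = n^2 + 2n − 3.

Base case: g[0] = -3, and 0^2 + 2·0 − 3 = -3.
Assume g[m] = m^2 + 2m − 3.
Then g[m+1] = g[m] + (2m + 3) = (m^2 + 2m − 3) + (2m + 3) = m^2 + 4m,
and (m+1)^2 + 2·(m+1) − 3 = m^2 + 4m.
Hence g[n] = n^2 + 2n − 3 for every n ≥ 0, by induction.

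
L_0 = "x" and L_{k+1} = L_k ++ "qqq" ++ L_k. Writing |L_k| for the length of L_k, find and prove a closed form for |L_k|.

Claim: |L_k| = 2^{k+2} − 3.

Base case: |L_0| = 1, and 2^{0+2} − 3 = 1.
Assume |L_j| = 2^{j+2} − 3.
Then |L_{j+1}| = |L_j| + 3 + |L_j| = 2|L_j| + 3 = 2(2^{j+2} − 3) + 3 = 2^{j+3} − 6 + 3 = 2^{j+3} − 3.
By induction, |L_k| = 2^{k+2} − 3 for all k ≥ 0.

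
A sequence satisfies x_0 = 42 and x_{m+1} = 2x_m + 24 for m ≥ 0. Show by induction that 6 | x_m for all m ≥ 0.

Base case: x_0 = 42 = 6·7, so 6 | x_0.
Assume 6 | x_j, so x_j = 6t for some integer t.
Then x_{j+1} = 2x_j + 24 = 2·(6t) + 24 = 6(2t + 4), so 6 | x_{j+1}.
This completes the inductive step, so 6 | x_m for all m ≥ 0.

6 | x_m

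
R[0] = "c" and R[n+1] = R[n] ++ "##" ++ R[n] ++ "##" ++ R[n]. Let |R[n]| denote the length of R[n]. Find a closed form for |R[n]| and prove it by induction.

Claim: |R[n]| = 3^{n+1} − 2.

Base case: |R[0]| = 1, and 3^{0+1} − 2 = 1.
Assume |R[r]| = 3^{r+1} − 2.
Then |R[r+1]| = 3|R[r]| + 4 = 3(3^{r+1} − 2) + 4 = 3^{r+2} − 6 + 4 = 3^{r+2} − 2.
By induction, |R[n]| = 3^{n+1} − 2 for all n ≥ 0.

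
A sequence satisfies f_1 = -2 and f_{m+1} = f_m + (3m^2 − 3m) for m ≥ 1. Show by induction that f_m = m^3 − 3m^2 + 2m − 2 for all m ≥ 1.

Base case: f_1 = -2, and 1^3 − 3·1^2 + 2·1 − 2 = -2.
Assume f_j = j^3 − 3j^2 + 2j − 2.
Then f_{j+1} = f_j + (3j^2 − 3j) = (j^3 − 3j^2 + 2j − 2) + (3j^2 − 3j) = j^3 − j − 2,
and (j+1)^3 − 3·(j+1)^2 + 2·(j+1) − 2 = j^3 − j − 2.
Hence f_m = m^3 − 3m^2 + 2m − 2 for every m ≥ 1, by induction.

f_m = m^3 − 3m^2 + 2m − 2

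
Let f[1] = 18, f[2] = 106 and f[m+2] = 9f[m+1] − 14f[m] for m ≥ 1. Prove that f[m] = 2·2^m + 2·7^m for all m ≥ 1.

Base cases: f[1] = 18 and 2·2^1 + 2·7^1 = 18; f[2] = 106 and 2·2^2 + 2·7^2 = 106.
Assume f[j] = 2·2^j + 2·7^j for all 1 ≤ j ≤ r, where r ≥ 2.
Then f[r+1] = 9f[r] − 14f[r−1] = 9·(2·2^r + 2·7^r) − 14·(2·2^{r−1} + 2·7^{r−1}) = 2·(9·2 − 14)2^{r−1} + 2·(9·7 − 14)7^{r−1} = 8·2^{r−1} + 98·7^{r−1} = 2·2^{r+1} + 2·7^{r+1}.
By strong induction, f[m] = 2·2^m + 2·7^m for all m ≥ 1.

f[m] = 2·2^m + 2·7^m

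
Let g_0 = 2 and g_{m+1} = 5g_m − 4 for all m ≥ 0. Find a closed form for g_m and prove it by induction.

Claim: g_m = 5^m + 1.

Base case: g_0 = 2, and 5^0 + 1 = 1 + 1 = 2.
Assume g_r = 5^r + 1 for some r ≥ 0.
Then g_{r+1} = 5g_r − 4 = 5·(5^r + 1) − 4 = 5^{r+1} + 5 − 4 = 5^{r+1} + 1.
This completes the inductive step, so g_m = 5^m + 1 for all m ≥ 0.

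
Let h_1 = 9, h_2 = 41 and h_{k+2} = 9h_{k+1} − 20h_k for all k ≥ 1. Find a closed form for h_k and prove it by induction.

Claim: h_k = 5^k + 4^k.

Base cases: h_1 = 9 and 5^1 + 4^1 = 9; h_2 = 41 and 5^2 + 4^2 = 41.
Assume h_i = 5^i + 4^i for all 1 ≤ i ≤ j, where j ≥ 2.
Then h_{j+1} = 9h_j − 20h_{j−1} = 9·(5^j + 4^j) − 20·(5^{j−1} + 4^{j−1}) = (9·5 − 20)5^{j−1} + (9·4 − 20)4^{j−1} = 25·5^{j−1} + 16·4^{j−1} = 5^{j+1} + 4^{j+1}.
So the formula holds for j+1, and by strong induction h_k = 5^k + 4^k for all k ≥ 1.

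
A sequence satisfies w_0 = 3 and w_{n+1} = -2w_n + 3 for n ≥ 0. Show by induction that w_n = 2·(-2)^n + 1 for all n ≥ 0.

Base case: w_0 = 3, and 2·(-2)^0 + 1 = 2 + 1 = 3.
Assume w_k = 2·(-2)^k + 1 for some k ≥ 0.
Then w_{k+1} = -2w_k + 3 = -2·(2·(-2)^k + 1) + 3 = -4·(-2)^k − 2 + 3 = 2·(-2)^{k+1} + 1.
This completes the inductive step, so w_n = 2·(-2)^n + 1 for all n ≥ 0.

w_n = 2·(-2)^n + 1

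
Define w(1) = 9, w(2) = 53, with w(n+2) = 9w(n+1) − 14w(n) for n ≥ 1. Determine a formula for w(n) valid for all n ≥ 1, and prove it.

Claim: w(n) = 2^n + 7^n.

Base cases: w(1) = 9 and 2^1 + 7^1 = 9; w(2) = 53 and 2^2 + 7^2 = 53.
Assume w(i) = 2^i + 7^i for all 1 ≤ i ≤ j, where j ≥ 2.
Then w(j+1) = 9w(j) − 14w(j−1) = 9·(2^j + 7^j) − 14·(2^{j−1} + 7^{j−1}) = (9·2 − 14)2^{j−1} + (9·7 − 14)7^{j−1} = 4·2^{j−1} + 49·7^{j−1} = 2^{j+1} + 7^{j+1}.
This completes the inductive step, so w(n) = 2^n + 7^n for all n ≥ 1.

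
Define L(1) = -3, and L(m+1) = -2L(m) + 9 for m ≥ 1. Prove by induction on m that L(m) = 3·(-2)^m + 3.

Base case: L(1) = -3, and 3·(-2)^1 + 3 = -6 + 3 = -3.
Assume L(k) = 3·(-2)^k + 3 for some k ≥ 1.
Then L(k+1) = -2L(k) + 9 = -2·(3·(-2)^k + 3) + 9 = -6·(-2)^k − 6 + 9 = 3·(-2)^{k+1} + 3.
This completes the inductive step, so L(m) = 3·(-2)^m + 3 for all m ≥ 1.

L(m) = 3·(-2)^m + 3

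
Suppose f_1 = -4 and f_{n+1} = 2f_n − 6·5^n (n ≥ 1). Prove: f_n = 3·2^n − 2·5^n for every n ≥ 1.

Base case: f_1 = -4, and 3·2^1 − 2·5^1 = 6 − 10 = -4.
Assume f_j = 3·2^j − 2·5^j for some j ≥ 1.
Then f_{j+1} = 2f_j − 6·5^j = 2·(3·2^j − 2·5^j) − 6·5^j = 3·2^{j+1} − 4·5^j − 6·5^j = 3·2^{j+1} − 10·5^j = 3·2^{j+1} − 2·5^{j+1}.
Hence f_n = 3·2^n − 2·5^n for every n ≥ 1, by induction.

f_n = 3·2^n − 2·5^n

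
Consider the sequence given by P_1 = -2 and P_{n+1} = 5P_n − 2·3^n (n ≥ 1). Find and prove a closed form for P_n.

Claim: P_n = -5^n + 3^n.

Base case: P_1 = -2, and -5^1 + 3^1 = -5 + 3 = -2.
Assume P_k = -5^k + 3^k for some k ≥ 1.
Then P_{k+1} = 5P_k − 2·3^k = 5·(-5^k + 3^k) − 2·3^k = -5^{k+1} + 5·3^k − 2·3^k = -5^{k+1} + 3·3^k = -5^{k+1} + 3^{k+1}.
So the formula holds for k+1, and by induction P_n = -5^n + 3^n for all n ≥ 1.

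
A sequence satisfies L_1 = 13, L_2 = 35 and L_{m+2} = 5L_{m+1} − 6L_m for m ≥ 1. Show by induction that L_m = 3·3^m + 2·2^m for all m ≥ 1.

Base cases: L_1 = 13 and 3·3^1 + 2·2^1 = 13; L_2 = 35 and 3·3^2 + 2·2^2 = 35.
Assume L_j = 3·3^j + 2·2^j for all 1 ≤ j ≤ r, where r ≥ 2.
Then L_{r+1} = 5L_r − 6L_{r−1} = 5·(3·3^r + 2·2^r) − 6·(3·3^{r−1} + 2·2^{r−1}) = 3·(5·3 − 6)3^{r−1} + 2·(5·2 − 6)2^{r−1} = 27·3^{r−1} + 8·2^{r−1} = 3·3^{r+1} + 2·2^{r+1}.
By strong induction, L_m = 3·3^m + 2·2^m for all m ≥ 1.

L_m = 3·3^m + 2·2^m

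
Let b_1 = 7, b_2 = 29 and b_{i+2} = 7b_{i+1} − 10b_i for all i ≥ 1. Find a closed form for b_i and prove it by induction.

Claim: b_i = 5^i + 2^i.

Base cases: b_1 = 7 and 5^1 + 2^1 = 7; b_2 = 29 and 5^2 + 2^2 = 29.
Assume b_j = 5^j + 2^j for all 1 ≤ j ≤ m, where m ≥ 2.
Then b_{m+1} = 7b_m − 10b_{m−1} = 7·(5^m + 2^m) − 10·(5^{m−1} + 2^{m−1}) = (7·5 − 10)5^{m−1} + (7·2 − 10)2^{m−1} = 25·5^{m−1} + 4·2^{m−1} = 5^{m+1} + 2^{m+1}.
By strong induction, b_i = 5^i + 2^i for all i ≥ 1.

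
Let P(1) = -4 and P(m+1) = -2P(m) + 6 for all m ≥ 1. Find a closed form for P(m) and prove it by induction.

Claim: P(m) = 3·(-2)^m + 2.

Base case: P(1) = -4, and 3·(-2)^1 + 2 = -6 + 2 = -4.
Assume P(k) = 3·(-2)^k + 2 for some k ≥ 1.
Then P(k+1) = -2P(k) + 6 = -2·(3·(-2)^k + 2) + 6 = -6·(-2)^k − 4 + 6 = 3·(-2)^{k+1} + 2.
This completes the inductive step, so P(m) = 3·(-2)^m + 2 for all m ≥ 1.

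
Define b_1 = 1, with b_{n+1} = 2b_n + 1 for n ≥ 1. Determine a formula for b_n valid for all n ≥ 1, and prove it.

Claim: b_n = 2^n − 1.

Base case: b_1 = 1, and 2^1 − 1 = 2 − 1 = 1.
Assume b_m = 2^m − 1 for some m ≥ 1.
Then b_{m+1} = 2b_m + 1 = 2·(2^m − 1) + 1 = 2^{m+1} − 2 + 1 = 2^{m+1} − 1.
Hence b_n = 2^n − 1 for every n ≥ 1, by induction.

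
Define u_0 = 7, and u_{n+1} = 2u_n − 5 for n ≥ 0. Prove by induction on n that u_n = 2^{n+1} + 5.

Base case: u_0 = 7, and 2^{0+1} + 5 = 2 + 5 = 7.
Assume u_j = 2^{j+1} + 5 for some j ≥ 0.
Then u_{j+1} = 2u_j − 5 = 2·(2^{j+1} + 5) − 5 = 2^{j+2} + 10 − 5 = 2^{j+2} + 5.
Hence u_n = 2^{n+1} + 5 for every n ≥ 0, by induction.

u_n = 2^{n+1} + 5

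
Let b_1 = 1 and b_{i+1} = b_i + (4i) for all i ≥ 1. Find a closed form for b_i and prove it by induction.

Claim: b_i = 2i^2 − 2i + 1.

Base case: b_1 = 1, and 2·1^2 − 2·1 + 1 = 1.
Assume b_k = 2k^2 − 2k + 1.
Then b_{k+1} = b_k + (4k) = (2k^2 − 2k + 1) + (4k) = 2k^2 + 2k + 1,
and 2·(k+1)^2 − 2·(k+1) + 1 = 2k^2 + 2k + 1.
Hence b_i = 2i^2 − 2i + 1 for every i ≥ 1, by induction.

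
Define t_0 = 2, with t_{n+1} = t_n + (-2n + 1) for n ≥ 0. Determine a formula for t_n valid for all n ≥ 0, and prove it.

Claim: t_n = -n^2 + 2n + 2.

Base case: t_0 = 2, and -0^2 + 2·0 + 2 = 2.
Assume t_r = -r^2 + 2r + 2.
Then t_{r+1} = t_r + (-2r + 1) = (-r^2 + 2r + 2) + (-2r + 1) = -r^2 + 3,
and -(r+1)^2 + 2·(r+1) + 2 = -r^2 + 3.
Hence t_n = -n^2 + 2n + 2 for every n ≥ 0, by induction.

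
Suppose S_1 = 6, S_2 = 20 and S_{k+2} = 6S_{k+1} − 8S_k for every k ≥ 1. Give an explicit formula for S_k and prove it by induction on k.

Claim: S_k = 4^k + 2^k.

Base cases: S_1 = 6 and 4^1 + 2^1 = 6; S_2 = 20 and 4^2 + 2^2 = 20.
Assume S_j = 4^j + 2^j for all 1 ≤ j ≤ m, where m ≥ 2.
Then S_{m+1} = 6S_m − 8S_{m−1} = 6·(4^m + 2^m) − 8·(4^{m−1} + 2^{m−1}) = (6·4 − 8)4^{m−1} + (6·2 − 8)2^{m−1} = 16·4^{m−1} + 4·2^{m−1} = 4^{m+1} + 2^{m+1}.
Hence S_k = 4^k + 2^k for every k ≥ 1, by strong induction.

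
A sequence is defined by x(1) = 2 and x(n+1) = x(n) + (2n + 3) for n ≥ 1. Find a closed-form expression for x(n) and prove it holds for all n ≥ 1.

Claim: x(n) = n^2 + 2n − 1.

Base case: x(1) = 2, and 1^2 + 2·1 − 1 = 2.
Assume x(k) = k^2 + 2k − 1.
Then x(k+1) = x(k) + (2k + 3) = (k^2 + 2k − 1) + (2k + 3) = k^2 + 4k + 2,
and (k+1)^2 + 2·(k+1) − 1 = k^2 + 4k + 2.
Hence x(n) = n^2 + 2n − 1 for every n ≥ 1, by induction.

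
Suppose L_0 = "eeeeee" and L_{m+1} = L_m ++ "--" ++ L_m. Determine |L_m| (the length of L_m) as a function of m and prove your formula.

Claim: |L_m| = 2^{m+3} − 2.

Base case: |L_0| = 6, and 2^{0+3} − 2 = 6.
Assume |L_r| = 2^{r+3} − 2.
Then |L_{r+1}| = |L_r| + 2 + |L_r| = 2|L_r| + 2 = 2(2^{r+3} − 2) + 2 = 2^{r+1+3} − 4 + 2 = 2^{r+1+3} − 2.
This completes the inductive step, so |L_m| = 2^{m+3} − 2 for all m ≥ 0.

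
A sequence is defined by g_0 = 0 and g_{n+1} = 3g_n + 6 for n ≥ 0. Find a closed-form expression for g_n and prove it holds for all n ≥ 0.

Claim: g_n = 3^{n+1} − 3.

Base case: g_0 = 0, and 3^{0+1} − 3 = 3 − 3 = 0.
Assume g_m = 3^{m+1} − 3 for some m ≥ 0.
Then g_{m+1} = 3g_m + 6 = 3·(3^{m+1} − 3) + 6 = 3^{m+2} − 9 + 6 = 3^{m+2} − 3.
So the formula holds for m+1, and by induction g_n = 3^{n+1} − 3 for all n ≥ 0.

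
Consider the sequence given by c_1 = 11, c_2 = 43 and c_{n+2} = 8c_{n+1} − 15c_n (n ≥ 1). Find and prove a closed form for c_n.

Claim: c_n = 5^n + 2·3^n.

Base cases: c_1 = 11 and 5^1 + 2·3^1 = 11; c_2 = 43 and 5^2 + 2·3^2 = 43.
Assume c_j = 5^j + 2·3^j for all 1 ≤ j ≤ k, where k ≥ 2.
Then c_{k+1} = 8c_k − 15c_{k−1} = 8·(5^k + 2·3^k) − 15·(5^{k−1} + 2·3^{k−1}) = (8·5 − 15)5^{k−1} + 2·(8·3 − 15)3^{k−1} = 25·5^{k−1} + 18·3^{k−1} = 5^{k+1} + 2·3^{k+1}.
By strong induction, c_n = 5^n + 2·3^n for all n ≥ 1.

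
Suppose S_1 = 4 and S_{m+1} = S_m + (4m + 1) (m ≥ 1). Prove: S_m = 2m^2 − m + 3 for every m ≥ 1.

Base case: S_1 = 4, and 2·1^2 − 1 + 3 = 4.
Assume S_r = 2r^2 − r + 3.
Then S_{r+1} = S_r + (4r + 1) = (2r^2 − r + 3) + (4r + 1) = 2r^2 + 3r + 4,
and 2·(r+1)^2 − (r+1) + 3 = 2r^2 + 3r + 4.
By induction, S_m = 2m^2 − m + 3 for all m ≥ 1.

S_m = 2m^2 − m + 3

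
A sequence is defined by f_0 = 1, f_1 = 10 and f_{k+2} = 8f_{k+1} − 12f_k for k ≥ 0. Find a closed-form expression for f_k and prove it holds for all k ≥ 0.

Claim: f_k = 2·6^k − 2^k.

Base cases: f_0 = 1 and 2·6^0 − 2^0 = 1; f_1 = 10 and 2·6^1 − 2^1 = 10.
Assume f_j = 2·6^j − 2^j for all 0 ≤ j ≤ r, where r ≥ 1.
Then f_{r+1} = 8f_r − 12f_{r−1} = 8·(2·6^r − 2^r) − 12·(2·6^{r−1} − 2^{r−1}) = 2·(8·6 − 12)6^{r−1} − (8·2 − 12)2^{r−1} = 72·6^{r−1} − 4·2^{r−1} = 2·6^{r+1} − 2^{r+1}.
So the formula holds for r+1, and by strong induction f_k = 2·6^k − 2^k for all k ≥ 0.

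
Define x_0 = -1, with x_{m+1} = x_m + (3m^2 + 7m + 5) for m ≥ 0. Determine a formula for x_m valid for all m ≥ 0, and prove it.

Claim: x_m = m^3 + 2m^2 + 2m − 1.

Base case: x_0 = -1, and 0^3 + 2·0^2 + 2·0 − 1 = -1.
Assume x_j = j^3 + 2j^2 + 2j − 1.
Then x_{j+1} = x_j + (3j^2 + 7j + 5) = (j^3 + 2j^2 + 2j − 1) + (3j^2 + 7j + 5) = j^3 + 5j^2 + 9j + 4,
and (j+1)^3 + 2·(j+1)^2 + 2·(j+1) − 1 = j^3 + 5j^2 + 9j + 4.
This completes the inductive step, so x_m = m^3 + 2m^2 + 2m − 1 for all m ≥ 0.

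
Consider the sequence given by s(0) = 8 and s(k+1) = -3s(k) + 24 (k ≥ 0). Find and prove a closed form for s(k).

Claim: s(k) = 2·(-3)^k + 6.

Base case: s(0) = 8, and 2·(-3)^0 + 6 = 2 + 6 = 8.
Assume s(m) = 2·(-3)^m + 6 for some m ≥ 0.
Then s(m+1) = -3s(m) + 24 = -3·(2·(-3)^m + 6) + 24 = -6·(-3)^m − 18 + 24 = 2·(-3)^{m+1} + 6.
By induction, s(k) = 2·(-3)^k + 6 for all k ≥ 0.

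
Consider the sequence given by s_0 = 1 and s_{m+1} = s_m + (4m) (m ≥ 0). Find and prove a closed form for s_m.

Claim: s_m = 2m^2 − 2m + 1.

Base case: s_0 = 1, and 2·0^2 − 2·0 + 1 = 1.
Assume s_k = 2k^2 − 2k + 1.
Then s_{k+1} = s_k + (4k) = (2k^2 − 2k + 1) + (4k) = 2k^2 + 2k + 1,
and 2·(k+1)^2 − 2·(k+1) + 1 = 2k^2 + 2k + 1.
By induction, s_m = 2m^2 − 2m + 1 for all m ≥ 0.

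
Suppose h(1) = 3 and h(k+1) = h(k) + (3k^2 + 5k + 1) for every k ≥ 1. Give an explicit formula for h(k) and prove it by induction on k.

Claim: h(k) = k^3 + k^2 − k + 2.

Base case: h(1) = 3, and 1^3 + 1^2 − 1 + 2 = 3.
Assume h(r) = r^3 + r^2 − r + 2.
Then h(r+1) = h(r) + (3r^2 + 5r + 1) = (r^3 + r^2 − r + 2) + (3r^2 + 5r + 1) = r^3 + 4r^2 + 4r + 3,
and (r+1)^3 + (r+1)^2 − (r+1) + 2 = r^3 + 4r^2 + 4r + 3.
This completes the inductive step, so h(k) = k^3 + k^2 − k + 2 for all k ≥ 1.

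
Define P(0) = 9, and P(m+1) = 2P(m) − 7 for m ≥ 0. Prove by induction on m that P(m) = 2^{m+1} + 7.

Base case: P(0) = 9, and 2^{0+1} + 7 = 2 + 7 = 9.
Assume P(j) = 2^{j+1} + 7 for some j ≥ 0.
Then P(j+1) = 2P(j) − 7 = 2·(2^{j+1} + 7) − 7 = 2^{j+2} + 14 − 7 = 2^{j+2} + 7.
So the formula holds for j+1, and by induction P(m) = 2^{m+1} + 7 for all m ≥ 0.

P(m) = 2^{m+1} + 7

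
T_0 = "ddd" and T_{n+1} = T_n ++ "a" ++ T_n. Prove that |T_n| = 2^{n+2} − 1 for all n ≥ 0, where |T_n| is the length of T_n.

Base case: |T_0| = 3, and 2^{0+2} − 1 = 3.
Assume |T_m| = 2^{m+2} − 1.
Then |T_{m+1}| = |T_m| + 1 + |T_m| = 2|T_m| + 1 = 2(2^{m+2} − 1) + 1 = 2^{m+3} − 2 + 1 = 2^{m+3} − 1.
Hence |T_n| = 2^{n+2} − 1 for every n ≥ 0, by induction.

|T_n| = 2^{n+2} − 1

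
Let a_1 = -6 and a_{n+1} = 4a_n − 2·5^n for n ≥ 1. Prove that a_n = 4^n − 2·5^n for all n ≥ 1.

Base case: a_1 = -6, and 4^1 − 2·5^1 = 4 − 10 = -6.
Assume a_k = 4^k − 2·5^k for some k ≥ 1.
Then a_{k+1} = 4a_k − 2·5^k = 4·(4^k − 2·5^k) − 2·5^k = 4^{k+1} − 8·5^k − 2·5^k = 4^{k+1} − 10·5^k = 4^{k+1} − 2·5^{k+1}.
By induction, a_n = 4^n − 2·5^n for all n ≥ 1.

a_n = 4^n − 2·5^n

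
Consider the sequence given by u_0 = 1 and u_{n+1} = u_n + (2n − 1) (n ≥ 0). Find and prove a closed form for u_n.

Claim: u_n = n^2 − 2n + 1.

Base case: u_0 = 1, and 0^2 − 2·0 + 1 = 1.
Assume u_k = k^2 − 2k + 1.
Then u_{k+1} = u_k + (2k − 1) = (k^2 − 2k + 1) + (2k − 1) = k^2,
and (k+1)^2 − 2·(k+1) + 1 = k^2.
This completes the inductive step, so u_n = n^2 − 2n + 1 for all n ≥ 0.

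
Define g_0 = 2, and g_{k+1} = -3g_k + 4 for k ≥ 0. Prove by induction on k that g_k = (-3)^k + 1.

Base case: g_0 = 2, and (-3)^0 + 1 = 1 + 1 = 2.
Assume g_j = (-3)^j + 1 for some j ≥ 0.
Then g_{j+1} = -3g_j + 4 = -3·((-3)^j + 1) + 4 = -3·(-3)^j − 3 + 4 = (-3)^{j+1} + 1.
So the formula holds for j+1, and by induction g_k = (-3)^k + 1 for all k ≥ 0.

g_k = (-3)^k + 1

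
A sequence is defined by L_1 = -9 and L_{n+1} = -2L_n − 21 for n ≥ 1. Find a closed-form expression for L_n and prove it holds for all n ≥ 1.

Claim: L_n = (-2)^n − 7.

Base case: L_1 = -9, and (-2)^1 − 7 = -2 − 7 = -9.
Assume L_j = (-2)^j − 7 for some j ≥ 1.
Then L_{j+1} = -2L_j − 21 = -2·((-2)^j − 7) − 21 = -2·(-2)^j + 14 − 21 = (-2)^{j+1} − 7.
This completes the inductive step, so L_n = (-2)^n − 7 for all n ≥ 1.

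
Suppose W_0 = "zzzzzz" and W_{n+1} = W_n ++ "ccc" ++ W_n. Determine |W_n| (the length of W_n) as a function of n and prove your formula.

Claim: |W_n| = 9·2^n − 3.

Base case: |W_0| = 6, and 9·2^0 − 3 = 6.
Assume |W_j| = 9·2^j − 3.
Then |W_{j+1}| = |W_j| + 3 + |W_j| = 2|W_j| + 3 = 2(9·2^j − 3) + 3 = 9·2^{j+1} − 6 + 3 = 9·2^{j+1} − 3.
By induction, |W_n| = 9·2^n − 3 for all n ≥ 0.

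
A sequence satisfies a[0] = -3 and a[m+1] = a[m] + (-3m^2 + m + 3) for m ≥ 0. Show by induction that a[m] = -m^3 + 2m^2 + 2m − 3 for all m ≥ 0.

Base case: a[0] = -3, and -0^3 + 2·0^2 + 2·0 − 3 = -3.
Assume a[r] = -r^3 + 2r^2 + 2r − 3.
Then a[r+1] = a[r] + (-3r^2 + r + 3) = (-r^3 + 2r^2 + 2r − 3) + (-3r^2 + r + 3) = -r^3 − r^2 + 3r,
and -(r+1)^3 + 2·(r+1)^2 + 2·(r+1) − 3 = -r^3 − r^2 + 3r.
This completes the inductive step, so a[m] = -m^3 + 2m^2 + 2m − 3 for all m ≥ 0.

a[m] = -m^3 + 2m^2 + 2m − 3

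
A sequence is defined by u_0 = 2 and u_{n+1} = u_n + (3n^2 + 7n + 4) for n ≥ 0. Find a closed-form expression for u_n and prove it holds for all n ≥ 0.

Claim: u_n = n^3 + 2n^2 + n + 2.

Base case: u_0 = 2, and 0^3 + 2·0^2 + 0 + 2 = 2.
Assume u_k = k^3 + 2k^2 + k + 2.
Then u_{k+1} = u_k + (3k^2 + 7k + 4) = (k^3 + 2k^2 + k + 2) + (3k^2 + 7k + 4) = k^3 + 5k^2 + 8k + 6,
and (k+1)^3 + 2·(k+1)^2 + (k+1) + 2 = k^3 + 5k^2 + 8k + 6.
This completes the inductive step, so u_n = n^3 + 2n^2 + n + 2 for all n ≥ 0.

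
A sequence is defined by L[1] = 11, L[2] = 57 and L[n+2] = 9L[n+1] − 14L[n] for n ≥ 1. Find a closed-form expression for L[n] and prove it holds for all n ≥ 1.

Claim: L[n] = 7^n + 2·2^n.

Base cases: L[1] = 11 and 7^1 + 2·2^1 = 11; L[2] = 57 and 7^2 + 2·2^2 = 57.
Assume L[i] = 7^i + 2·2^i for all 1 ≤ i ≤ j, where j ≥ 2.
Then L[j+1] = 9L[j] − 14L[j−1] = 9·(7^j + 2·2^j) − 14·(7^{j−1} + 2·2^{j−1}) = (9·7 − 14)7^{j−1} + 2·(9·2 − 14)2^{j−1} = 49·7^{j−1} + 8·2^{j−1} = 7^{j+1} + 2·2^{j+1}.
This completes the inductive step, so L[n] = 7^n + 2·2^n for all n ≥ 1.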